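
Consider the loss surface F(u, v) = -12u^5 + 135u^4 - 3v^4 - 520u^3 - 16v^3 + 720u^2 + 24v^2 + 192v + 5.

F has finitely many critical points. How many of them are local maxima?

F separates as a function of u plus a function of v, so ∇F=0 decouples.
∂F/∂u = -60u(u - 4)(u - 3)(u - 2) = 0 at u ∈ {0, 2, 3, 4}; ∂F/∂v = -12(v - 2)(v + 2)(v + 4) = 0 at v ∈ {-4, -2, 2}.
The Hessian is diagonal: diag(F_uu, F_vv). Second derivatives: F_uu(0)=1440, F_uu(2)=-240, F_uu(3)=180, F_uu(4)=-480; F_vv(-4)=-144, F_vv(-2)=96, F_vv(2)=-288.
Local maxima occur where both diagonal entries negative: (2, -4), (2, 2), (4, -4), (4, 2). Count: 4.

4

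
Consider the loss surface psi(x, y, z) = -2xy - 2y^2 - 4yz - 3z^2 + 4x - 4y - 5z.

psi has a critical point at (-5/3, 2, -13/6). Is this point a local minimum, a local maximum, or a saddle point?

The Hessian is constant: H = [[0, -2, 0], [-2, -4, -4], [0, -4, -6]].
Leading principal minors: Δ₁ = 0, Δ₂ = -4, Δ₃ = 24.
The minors fit neither the all-positive nor the alternating-sign pattern, so H is indefinite: a saddle point.

saddle point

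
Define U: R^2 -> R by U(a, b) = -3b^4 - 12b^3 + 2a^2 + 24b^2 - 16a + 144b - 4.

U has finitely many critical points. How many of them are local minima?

U separates as a function of a plus a function of b, so ∇U=0 decouples.
∂U/∂a = 4(a - 4) = 0 at a ∈ {4}; ∂U/∂b = -12(b - 2)(b + 2)(b + 3) = 0 at b ∈ {-3, -2, 2}.
The Hessian is diagonal: diag(U_aa, U_bb). Second derivatives: U_aa(4)=4; U_bb(-3)=-60, U_bb(-2)=48, U_bb(2)=-240.
Local minima occur where both diagonal entries positive: (4, -2). Count: 1.

1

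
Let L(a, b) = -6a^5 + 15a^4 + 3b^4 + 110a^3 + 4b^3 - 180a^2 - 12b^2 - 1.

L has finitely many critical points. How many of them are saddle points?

6

L separates as a function of a plus a function of b, so ∇L=0 decouples.
∂L/∂a = -30a(a - 4)(a - 1)(a + 3) = 0 at a ∈ {-3, 0, 1, 4}; ∂L/∂b = 12b(b - 1)(b + 2) = 0 at b ∈ {-2, 0, 1}.
The Hessian is diagonal: diag(L_aa, L_bb). Second derivatives: L_aa(-3)=2520, L_aa(0)=-360, L_aa(1)=360, L_aa(4)=-2520; L_bb(-2)=72, L_bb(0)=-24, L_bb(1)=36.
Saddle points occur where the two diagonal entries have opposite signs: (-3, 0), (0, -2), (0, 1), (1, 0), (4, -2), (4, 1). Count: 6.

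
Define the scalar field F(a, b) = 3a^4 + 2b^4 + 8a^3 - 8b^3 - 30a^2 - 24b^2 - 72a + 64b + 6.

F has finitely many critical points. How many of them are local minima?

4

F separates as a function of a plus a function of b, so ∇F=0 decouples.
∂F/∂a = 12(a - 2)(a + 1)(a + 3) = 0 at a ∈ {-3, -1, 2}; ∂F/∂b = 8(b - 4)(b - 1)(b + 2) = 0 at b ∈ {-2, 1, 4}.
The Hessian is diagonal: diag(F_aa, F_bb). Second derivatives: F_aa(-3)=120, F_aa(-1)=-72, F_aa(2)=180; F_bb(-2)=144, F_bb(1)=-72, F_bb(4)=144.
Local minima occur where both diagonal entries positive: (-3, -2), (-3, 4), (2, -2), (2, 4). Count: 4.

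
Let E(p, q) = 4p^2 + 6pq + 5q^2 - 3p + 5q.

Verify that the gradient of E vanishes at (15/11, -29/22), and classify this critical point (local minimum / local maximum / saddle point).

local minimum

∇E = (8p + 6q - 3, 6p + 10q + 5); substituting (15/11, -29/22) gives ∇E = (0, 0), so (15/11, -29/22) is indeed a critical point.
The Hessian of E is constant: H = [[8, 6], [6, 10]].
det(H) = 8·10 − 6² = 44.
det(H) > 0 and tr(H) = 18 > 0, so H is positive definite and the point is a local minimum.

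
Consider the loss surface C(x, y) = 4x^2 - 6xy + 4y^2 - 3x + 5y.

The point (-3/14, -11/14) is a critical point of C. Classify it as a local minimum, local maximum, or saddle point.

local minimum

The Hessian of C is constant: H = [[8, -6], [-6, 8]].
det(H) = 8·8 − (-6)² = 28.
det(H) > 0 and tr(H) = 16 > 0, so H is positive definite and the point is a local minimum.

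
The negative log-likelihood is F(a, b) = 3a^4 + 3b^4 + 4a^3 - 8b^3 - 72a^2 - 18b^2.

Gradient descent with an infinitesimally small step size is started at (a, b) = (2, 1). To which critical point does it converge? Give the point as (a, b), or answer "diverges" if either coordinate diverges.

(3, 3)

F is separable, so gradient descent decouples: a follows -∂F/∂a, b follows -∂F/∂b.
∂F/∂a = 12a(a - 3)(a + 4); at a=2 this is -144, so a increases.
∂F/∂b = 12b(b - 3)(b + 1); at b=1 this is -48, so b increases.
a converges to its nearest critical value 3 (a local min of the a-part); b converges to 3. The iterate converges to (3, 3).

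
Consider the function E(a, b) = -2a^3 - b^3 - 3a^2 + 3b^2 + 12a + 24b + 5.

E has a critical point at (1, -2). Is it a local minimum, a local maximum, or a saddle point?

saddle point

The mixed partial ∂²E/∂a∂b is 0, so the Hessian at any point is diag(E_aa, E_bb) = diag(-6(2a + 1), 6(-b + 1)).
At (1, -2): H = diag(-18, 18).
The eigenvalues have opposite signs, so H is indefinite: a saddle point.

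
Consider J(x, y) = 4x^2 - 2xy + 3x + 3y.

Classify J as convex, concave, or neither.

J is quadratic, so its Hessian is the constant matrix H = [[8, -2], [-2, 0]].
det(H) = -4, tr(H) = 8.
det(H) < 0, so H is indefinite: neither convex nor concave.

neither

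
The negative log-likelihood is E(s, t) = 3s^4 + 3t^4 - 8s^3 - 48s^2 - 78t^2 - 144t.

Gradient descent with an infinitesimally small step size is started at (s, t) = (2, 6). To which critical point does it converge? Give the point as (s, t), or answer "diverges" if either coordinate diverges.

(4, 4)

E is separable, so gradient descent decouples: s follows -∂E/∂s, t follows -∂E/∂t.
∂E/∂s = 12s(s - 4)(s + 2); at s=2 this is -192, so s increases.
∂E/∂t = 12(t - 4)(t + 1)(t + 3); at t=6 this is 1512, so t decreases.
s converges to its nearest critical value 4 (a local min of the s-part); t converges to 4. The iterate converges to (4, 4).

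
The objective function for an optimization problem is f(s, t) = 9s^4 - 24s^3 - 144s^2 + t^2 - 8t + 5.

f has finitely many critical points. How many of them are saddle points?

f separates as a function of s plus a function of t, so ∇f=0 decouples.
∂f/∂s = 36s(s - 4)(s + 2) = 0 at s ∈ {-2, 0, 4}; ∂f/∂t = 2(t - 4) = 0 at t ∈ {4}.
The Hessian is diagonal: diag(f_ss, f_tt). Second derivatives: f_ss(-2)=432, f_ss(0)=-288, f_ss(4)=864; f_tt(4)=2.
Saddle points occur where the two diagonal entries have opposite signs: (0, 4). Count: 1.

1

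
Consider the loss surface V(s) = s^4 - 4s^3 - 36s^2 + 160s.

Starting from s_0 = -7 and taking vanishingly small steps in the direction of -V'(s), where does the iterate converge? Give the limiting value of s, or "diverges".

V'(s) = 4(s - 5)(s - 2)(s + 4), so V'(-7) = -1296.
Gradient descent moves in the -V' direction, i.e. s is increasing.
The nearest critical point in that direction is s = -4, where V'' = 216 > 0 (a local minimum). The iterate converges there.

-4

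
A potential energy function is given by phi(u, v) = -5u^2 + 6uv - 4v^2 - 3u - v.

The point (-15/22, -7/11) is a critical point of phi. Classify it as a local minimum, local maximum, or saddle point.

local maximum

The Hessian of phi is constant: H = [[-10, 6], [6, -8]].
det(H) = (-10)·(-8) − 6² = 44.
det(H) > 0 and tr(H) = -18 < 0, so H is negative definite and the point is a local maximum.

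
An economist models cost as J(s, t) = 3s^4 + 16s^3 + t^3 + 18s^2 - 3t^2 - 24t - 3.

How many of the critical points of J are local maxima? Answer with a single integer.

1

J separates as a function of s plus a function of t, so ∇J=0 decouples.
∂J/∂s = 12s(s + 1)(s + 3) = 0 at s ∈ {-3, -1, 0}; ∂J/∂t = 3(t - 4)(t + 2) = 0 at t ∈ {-2, 4}.
The Hessian is diagonal: diag(J_ss, J_tt). Second derivatives: J_ss(-3)=72, J_ss(-1)=-24, J_ss(0)=36; J_tt(-2)=-18, J_tt(4)=18.
Local maxima occur where both diagonal entries negative: (-1, -2). Count: 1.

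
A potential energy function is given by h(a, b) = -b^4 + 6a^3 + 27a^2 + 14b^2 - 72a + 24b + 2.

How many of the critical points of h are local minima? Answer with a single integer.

1

h separates as a function of a plus a function of b, so ∇h=0 decouples.
∂h/∂a = 18(a - 1)(a + 4) = 0 at a ∈ {-4, 1}; ∂h/∂b = -4(b - 3)(b + 1)(b + 2) = 0 at b ∈ {-2, -1, 3}.
The Hessian is diagonal: diag(h_aa, h_bb). Second derivatives: h_aa(-4)=-90, h_aa(1)=90; h_bb(-2)=-20, h_bb(-1)=16, h_bb(3)=-80.
Local minima occur where both diagonal entries positive: (1, -1). Count: 1.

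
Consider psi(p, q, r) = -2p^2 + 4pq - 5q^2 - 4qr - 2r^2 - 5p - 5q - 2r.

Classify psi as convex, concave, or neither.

psi is quadratic, so its Hessian is the constant matrix H = [[-4, 4, 0], [4, -10, -4], [0, -4, -4]].
Leading principal minors: -4, 24, -32.
Signs alternate −, +, − ⇒ H ≺ 0 ⇒ concave.

concave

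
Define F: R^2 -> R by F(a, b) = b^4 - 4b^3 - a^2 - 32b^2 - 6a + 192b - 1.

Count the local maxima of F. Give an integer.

F separates as a function of a plus a function of b, so ∇F=0 decouples.
∂F/∂a = -2(a + 3) = 0 at a ∈ {-3}; ∂F/∂b = 4(b - 4)(b - 3)(b + 4) = 0 at b ∈ {-4, 3, 4}.
The Hessian is diagonal: diag(F_aa, F_bb). Second derivatives: F_aa(-3)=-2; F_bb(-4)=224, F_bb(3)=-28, F_bb(4)=32.
Local maxima occur where both diagonal entries negative: (-3, 3). Count: 1.

1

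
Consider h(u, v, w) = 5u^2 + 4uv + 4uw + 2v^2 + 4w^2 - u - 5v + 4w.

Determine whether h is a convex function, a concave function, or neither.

convex

h is quadratic, so its Hessian is the constant matrix H = [[10, 4, 4], [4, 4, 0], [4, 0, 8]].
Leading principal minors: 10, 24, 128.
All positive ⇒ H ≻ 0 ⇒ convex.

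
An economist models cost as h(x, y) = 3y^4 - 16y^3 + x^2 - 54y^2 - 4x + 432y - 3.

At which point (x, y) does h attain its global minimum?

h(x,y) separates as P(x) + Q(y) − 3, so its minimum is min P + min Q − 3.
P'(x) = 2x - 4 vanishes at x ∈ {2}; Q'(y) = 12(y - 4)(y - 3)(y + 3) vanishes at y ∈ {-3, 3, 4}.
Local minima of P (where P''>0): P(2)=-4. Local minima of Q: Q(-3)=-1107, Q(4)=608.
So the global minimum of h is P(2) + Q(-3) − 3 = -4 − 1107 − 3 = -1114, attained at (2, -3).

(2, -3)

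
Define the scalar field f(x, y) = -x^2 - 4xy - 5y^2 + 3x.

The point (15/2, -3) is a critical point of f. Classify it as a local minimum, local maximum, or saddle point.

local maximum

The Hessian of f is constant: H = [[-2, -4], [-4, -10]].
det(H) = (-2)·(-10) − (-4)² = 4.
det(H) > 0 and tr(H) = -12 < 0, so H is negative definite and the point is a local maximum.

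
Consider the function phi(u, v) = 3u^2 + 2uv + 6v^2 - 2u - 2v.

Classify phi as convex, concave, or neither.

convex

phi is quadratic, so its Hessian is the constant matrix H = [[6, 2], [2, 12]].
det(H) = 68, tr(H) = 18.
det(H) > 0 and tr(H) > 0, so H is positive definite everywhere: convex.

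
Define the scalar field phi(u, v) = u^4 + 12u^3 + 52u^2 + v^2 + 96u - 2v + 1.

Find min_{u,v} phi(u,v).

phi(u,v) separates as P(u) + Q(v) + 1, so its minimum is min P + min Q + 1.
P'(u) = 4(u + 2)(u + 3)(u + 4) vanishes at u ∈ {-4, -3, -2}; Q'(v) = 2v - 2 vanishes at v ∈ {1}.
Local minima of P (where P''>0): P(-4)=-64, P(-2)=-64. Local minima of Q: Q(1)=-1.
So the global minimum of phi is P(-4) + Q(1) + 1 = -64 − 1 + 1 = -64, attained at (-4, 1).

-64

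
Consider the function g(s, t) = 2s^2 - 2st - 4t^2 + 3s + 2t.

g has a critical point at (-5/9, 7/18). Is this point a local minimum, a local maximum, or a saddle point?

The Hessian of g is constant: H = [[4, -2], [-2, -8]].
det(H) = 4·(-8) − (-2)² = -36.
Since det(H) < 0, H is indefinite and the critical point is a saddle point.

saddle point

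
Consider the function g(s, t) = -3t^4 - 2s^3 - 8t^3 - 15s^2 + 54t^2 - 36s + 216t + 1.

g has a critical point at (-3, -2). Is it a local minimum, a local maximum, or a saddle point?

The mixed partial ∂²g/∂s∂t is 0, so the Hessian at any point is diag(g_ss, g_tt) = diag(-6(2s + 5), 12(-3t^2 - 4t + 9)).
At (-3, -2): H = diag(6, 60).
Both eigenvalues are positive, so H is positive definite: a local minimum.

local minimum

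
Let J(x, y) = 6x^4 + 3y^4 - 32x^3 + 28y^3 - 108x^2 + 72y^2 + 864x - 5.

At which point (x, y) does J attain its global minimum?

(-3, 0)

J(x,y) separates as P(x) + Q(y) − 5, so its minimum is min P + min Q − 5.
P'(x) = 24(x - 4)(x - 3)(x + 3) vanishes at x ∈ {-3, 3, 4}; Q'(y) = 12y(y + 3)(y + 4) vanishes at y ∈ {-4, -3, 0}.
Local minima of P (where P''>0): P(-3)=-2214, P(4)=1216. Local minima of Q: Q(-4)=128, Q(0)=0.
So the global minimum of J is P(-3) + Q(0) − 5 = -2214 + 0 − 5 = -2219, attained at (-3, 0).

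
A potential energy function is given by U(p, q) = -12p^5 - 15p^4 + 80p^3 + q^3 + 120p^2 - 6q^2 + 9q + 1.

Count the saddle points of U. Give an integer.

U separates as a function of p plus a function of q, so ∇U=0 decouples.
∂U/∂p = -60p(p - 2)(p + 1)(p + 2) = 0 at p ∈ {-2, -1, 0, 2}; ∂U/∂q = 3(q - 3)(q - 1) = 0 at q ∈ {1, 3}.
The Hessian is diagonal: diag(U_pp, U_qq). Second derivatives: U_pp(-2)=480, U_pp(-1)=-180, U_pp(0)=240, U_pp(2)=-1440; U_qq(1)=-6, U_qq(3)=6.
Saddle points occur where the two diagonal entries have opposite signs: (-2, 1), (-1, 3), (0, 1), (2, 3). Count: 4.

4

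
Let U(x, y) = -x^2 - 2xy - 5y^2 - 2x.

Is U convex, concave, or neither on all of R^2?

concave

U is quadratic, so its Hessian is the constant matrix H = [[-2, -2], [-2, -10]].
det(H) = 16, tr(H) = -12.
det(H) > 0 and tr(H) < 0, so H is negative definite everywhere: concave.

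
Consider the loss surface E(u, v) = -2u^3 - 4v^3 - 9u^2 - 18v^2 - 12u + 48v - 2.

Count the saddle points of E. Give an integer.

2

E separates as a function of u plus a function of v, so ∇E=0 decouples.
∂E/∂u = -6(u + 1)(u + 2) = 0 at u ∈ {-2, -1}; ∂E/∂v = -12(v - 1)(v + 4) = 0 at v ∈ {-4, 1}.
The Hessian is diagonal: diag(E_uu, E_vv). Second derivatives: E_uu(-2)=6, E_uu(-1)=-6; E_vv(-4)=60, E_vv(1)=-60.
Saddle points occur where the two diagonal entries have opposite signs: (-2, 1), (-1, -4). Count: 2.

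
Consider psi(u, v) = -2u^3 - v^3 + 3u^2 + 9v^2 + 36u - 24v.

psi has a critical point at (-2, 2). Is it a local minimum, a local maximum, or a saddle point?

local minimum

The mixed partial ∂²psi/∂u∂v is 0, so the Hessian at any point is diag(psi_uu, psi_vv) = diag(6(-2u + 1), 6(-v + 3)).
At (-2, 2): H = diag(30, 6).
Both eigenvalues are positive, so H is positive definite: a local minimum.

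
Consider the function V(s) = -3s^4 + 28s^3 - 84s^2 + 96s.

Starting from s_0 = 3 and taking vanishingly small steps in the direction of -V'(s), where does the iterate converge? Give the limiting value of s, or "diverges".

V'(s) = -12(s - 4)(s - 2)(s - 1), so V'(3) = 24.
Gradient descent moves in the -V' direction, i.e. s is decreasing.
The nearest critical point in that direction is s = 2, where V'' = 24 > 0 (a local minimum). The iterate converges there.

2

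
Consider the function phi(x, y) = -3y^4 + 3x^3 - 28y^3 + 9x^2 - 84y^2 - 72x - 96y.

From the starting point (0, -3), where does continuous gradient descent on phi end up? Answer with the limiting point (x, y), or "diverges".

phi is separable, so gradient descent decouples: x follows -∂phi/∂x, y follows -∂phi/∂y.
∂phi/∂x = 9(x - 2)(x + 4); at x=0 this is -72, so x increases.
∂phi/∂y = -12(y + 1)(y + 2)(y + 4); at y=-3 this is -24, so y increases.
x converges to its nearest critical value 2 (a local min of the x-part); y converges to -2. The iterate converges to (2, -2).

(2, -2)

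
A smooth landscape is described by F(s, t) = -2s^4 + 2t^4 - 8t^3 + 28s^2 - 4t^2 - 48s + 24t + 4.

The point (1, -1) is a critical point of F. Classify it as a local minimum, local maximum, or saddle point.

local minimum

The mixed partial ∂²F/∂s∂t is 0, so the Hessian at any point is diag(F_ss, F_tt) = diag(8(-3s^2 + 7), 8(3t^2 - 6t - 1)).
At (1, -1): H = diag(32, 64).
Both eigenvalues are positive, so H is positive definite: a local minimum.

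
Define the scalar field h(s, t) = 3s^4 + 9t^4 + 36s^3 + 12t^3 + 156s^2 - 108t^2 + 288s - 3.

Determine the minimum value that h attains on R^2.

h(s,t) separates as P(s) + Q(t) − 3, so its minimum is min P + min Q − 3.
P'(s) = 12(s + 2)(s + 3)(s + 4) vanishes at s ∈ {-4, -3, -2}; Q'(t) = 36t(t - 2)(t + 3) vanishes at t ∈ {-3, 0, 2}.
Local minima of P (where P''>0): P(-4)=-192, P(-2)=-192. Local minima of Q: Q(-3)=-567, Q(2)=-192.
So the global minimum of h is P(-4) + Q(-3) − 3 = -192 − 567 − 3 = -762, attained at (-4, -3).

-762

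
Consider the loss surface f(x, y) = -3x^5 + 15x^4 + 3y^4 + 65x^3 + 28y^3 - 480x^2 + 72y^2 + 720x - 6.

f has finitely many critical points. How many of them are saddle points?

6

f separates as a function of x plus a function of y, so ∇f=0 decouples.
∂f/∂x = -15(x - 4)(x - 3)(x - 1)(x + 4) = 0 at x ∈ {-4, 1, 3, 4}; ∂f/∂y = 12y(y + 3)(y + 4) = 0 at y ∈ {-4, -3, 0}.
The Hessian is diagonal: diag(f_xx, f_yy). Second derivatives: f_xx(-4)=4200, f_xx(1)=-450, f_xx(3)=210, f_xx(4)=-360; f_yy(-4)=48, f_yy(-3)=-36, f_yy(0)=144.
Saddle points occur where the two diagonal entries have opposite signs: (-4, -3), (1, -4), (1, 0), (3, -3), (4, -4), (4, 0). Count: 6.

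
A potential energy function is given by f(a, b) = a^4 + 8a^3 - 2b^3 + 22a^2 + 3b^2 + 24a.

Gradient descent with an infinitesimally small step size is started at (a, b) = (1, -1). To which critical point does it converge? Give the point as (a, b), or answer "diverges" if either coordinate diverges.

(-1, 0)

f is separable, so gradient descent decouples: a follows -∂f/∂a, b follows -∂f/∂b.
∂f/∂a = 4(a + 1)(a + 2)(a + 3); at a=1 this is 96, so a decreases.
∂f/∂b = -6b(b - 1); at b=-1 this is -12, so b increases.
a converges to its nearest critical value -1 (a local min of the a-part); b converges to 0. The iterate converges to (-1, 0).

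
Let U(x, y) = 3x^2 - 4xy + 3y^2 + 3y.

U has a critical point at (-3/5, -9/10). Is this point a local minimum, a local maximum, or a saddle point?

local minimum

The Hessian of U is constant: H = [[6, -4], [-4, 6]].
det(H) = 6·6 − (-4)² = 20.
det(H) > 0 and tr(H) = 12 > 0, so H is positive definite and the point is a local minimum.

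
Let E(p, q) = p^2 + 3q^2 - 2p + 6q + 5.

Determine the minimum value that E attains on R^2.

1

E(p,q) separates as A(p) + B(q) + 5, so its minimum is min A + min B + 5.
A'(p) = 2p - 2 vanishes at p ∈ {1}; B'(q) = 6q + 6 vanishes at q ∈ {-1}.
Local minima of A (where A''>0): A(1)=-1. Local minima of B: B(-1)=-3.
So the global minimum of E is A(1) + B(-1) + 5 = -1 − 3 + 5 = 1, attained at (1, -1).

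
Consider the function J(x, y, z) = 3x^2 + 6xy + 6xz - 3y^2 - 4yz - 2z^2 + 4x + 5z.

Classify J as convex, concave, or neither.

J is quadratic, so its Hessian is the constant matrix H = [[6, 6, 6], [6, -6, -4], [6, -4, -4]].
Leading principal minors: 6, -72, 120.
Neither pattern holds ⇒ H is indefinite ⇒ neither convex nor concave.

neither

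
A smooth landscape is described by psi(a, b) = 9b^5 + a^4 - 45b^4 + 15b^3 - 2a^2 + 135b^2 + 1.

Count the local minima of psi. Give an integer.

psi separates as a function of a plus a function of b, so ∇psi=0 decouples.
∂psi/∂a = 4a(a - 1)(a + 1) = 0 at a ∈ {-1, 0, 1}; ∂psi/∂b = 45b(b - 3)(b - 2)(b + 1) = 0 at b ∈ {-1, 0, 2, 3}.
The Hessian is diagonal: diag(psi_aa, psi_bb). Second derivatives: psi_aa(-1)=8, psi_aa(0)=-4, psi_aa(1)=8; psi_bb(-1)=-540, psi_bb(0)=270, psi_bb(2)=-270, psi_bb(3)=540.
Local minima occur where both diagonal entries positive: (-1, 0), (-1, 3), (1, 0), (1, 3). Count: 4.

4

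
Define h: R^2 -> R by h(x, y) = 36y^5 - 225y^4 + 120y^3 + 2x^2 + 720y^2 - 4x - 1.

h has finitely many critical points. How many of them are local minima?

h separates as a function of x plus a function of y, so ∇h=0 decouples.
∂h/∂x = 4(x - 1) = 0 at x ∈ {1}; ∂h/∂y = 180y(y - 4)(y - 2)(y + 1) = 0 at y ∈ {-1, 0, 2, 4}.
The Hessian is diagonal: diag(h_xx, h_yy). Second derivatives: h_xx(1)=4; h_yy(-1)=-2700, h_yy(0)=1440, h_yy(2)=-2160, h_yy(4)=7200.
Local minima occur where both diagonal entries positive: (1, 0), (1, 4). Count: 2.

2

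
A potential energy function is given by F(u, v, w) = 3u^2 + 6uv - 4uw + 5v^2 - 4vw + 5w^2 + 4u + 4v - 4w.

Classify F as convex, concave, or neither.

convex

F is quadratic, so its Hessian is the constant matrix H = [[6, 6, -4], [6, 10, -4], [-4, -4, 10]].
Leading principal minors: 6, 24, 176.
All positive ⇒ H ≻ 0 ⇒ convex.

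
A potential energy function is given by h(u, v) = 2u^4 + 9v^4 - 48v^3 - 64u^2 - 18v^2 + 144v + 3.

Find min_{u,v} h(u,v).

h(u,v) separates as P(u) + Q(v) + 3, so its minimum is min P + min Q + 3.
P'(u) = 8u(u - 4)(u + 4) vanishes at u ∈ {-4, 0, 4}; Q'(v) = 36(v - 4)(v - 1)(v + 1) vanishes at v ∈ {-1, 1, 4}.
Local minima of P (where P''>0): P(-4)=-512, P(4)=-512. Local minima of Q: Q(-1)=-105, Q(4)=-480.
So the global minimum of h is P(-4) + Q(4) + 3 = -512 − 480 + 3 = -989, attained at (-4, 4).

-989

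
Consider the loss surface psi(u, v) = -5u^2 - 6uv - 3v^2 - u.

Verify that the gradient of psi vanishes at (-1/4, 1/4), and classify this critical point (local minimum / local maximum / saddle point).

local maximum

∇psi = (-10u - 6v - 1, -6u - 6v); substituting (-1/4, 1/4) gives ∇psi = (0, 0), so (-1/4, 1/4) is indeed a critical point.
The Hessian of psi is constant: H = [[-10, -6], [-6, -6]].
det(H) = (-10)·(-6) − (-6)² = 24.
det(H) > 0 and tr(H) = -16 < 0, so H is negative definite and the point is a local maximum.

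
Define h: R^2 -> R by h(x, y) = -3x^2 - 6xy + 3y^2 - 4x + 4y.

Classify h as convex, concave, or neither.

h is quadratic, so its Hessian is the constant matrix H = [[-6, -6], [-6, 6]].
det(H) = -72, tr(H) = 0.
det(H) < 0, so H is indefinite: neither convex nor concave.

neither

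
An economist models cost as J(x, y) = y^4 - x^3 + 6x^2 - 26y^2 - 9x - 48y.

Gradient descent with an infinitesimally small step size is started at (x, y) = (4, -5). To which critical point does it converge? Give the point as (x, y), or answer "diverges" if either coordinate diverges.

J is separable, so gradient descent decouples: x follows -∂J/∂x, y follows -∂J/∂y.
∂J/∂x = -3(x - 3)(x - 1); at x=4 this is -9, so x increases.
∂J/∂y = 4(y - 4)(y + 1)(y + 3); at y=-5 this is -288, so y increases.
The x-coordinate has no critical point in that direction and runs off to infinity.

diverges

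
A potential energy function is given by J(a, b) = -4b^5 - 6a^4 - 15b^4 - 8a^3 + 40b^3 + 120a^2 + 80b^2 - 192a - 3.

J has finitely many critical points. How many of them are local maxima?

4

J separates as a function of a plus a function of b, so ∇J=0 decouples.
∂J/∂a = -24(a - 2)(a - 1)(a + 4) = 0 at a ∈ {-4, 1, 2}; ∂J/∂b = -20b(b - 2)(b + 1)(b + 4) = 0 at b ∈ {-4, -1, 0, 2}.
The Hessian is diagonal: diag(J_aa, J_bb). Second derivatives: J_aa(-4)=-720, J_aa(1)=120, J_aa(2)=-144; J_bb(-4)=1440, J_bb(-1)=-180, J_bb(0)=160, J_bb(2)=-720.
Local maxima occur where both diagonal entries negative: (-4, -1), (-4, 2), (2, -1), (2, 2). Count: 4.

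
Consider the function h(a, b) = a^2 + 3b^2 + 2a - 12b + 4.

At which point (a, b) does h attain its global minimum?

(-1, 2)

h(a,b) separates as P(a) + Q(b) + 4, so its minimum is min P + min Q + 4.
P'(a) = 2a + 2 vanishes at a ∈ {-1}; Q'(b) = 6b - 12 vanishes at b ∈ {2}.
Local minima of P (where P''>0): P(-1)=-1. Local minima of Q: Q(2)=-12.
So the global minimum of h is P(-1) + Q(2) + 4 = -1 − 12 + 4 = -9, attained at (-1, 2).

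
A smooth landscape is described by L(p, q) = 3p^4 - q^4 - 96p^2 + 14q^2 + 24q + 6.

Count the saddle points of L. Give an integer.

L separates as a function of p plus a function of q, so ∇L=0 decouples.
∂L/∂p = 12p(p - 4)(p + 4) = 0 at p ∈ {-4, 0, 4}; ∂L/∂q = -4(q - 3)(q + 1)(q + 2) = 0 at q ∈ {-2, -1, 3}.
The Hessian is diagonal: diag(L_pp, L_qq). Second derivatives: L_pp(-4)=384, L_pp(0)=-192, L_pp(4)=384; L_qq(-2)=-20, L_qq(-1)=16, L_qq(3)=-80.
Saddle points occur where the two diagonal entries have opposite signs: (-4, -2), (-4, 3), (0, -1), (4, -2), (4, 3). Count: 5.

5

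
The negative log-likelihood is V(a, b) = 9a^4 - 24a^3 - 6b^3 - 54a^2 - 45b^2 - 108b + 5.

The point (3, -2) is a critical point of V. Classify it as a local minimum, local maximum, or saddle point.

The mixed partial ∂²V/∂a∂b is 0, so the Hessian at any point is diag(V_aa, V_bb) = diag(36(3a^2 - 4a - 3), -18(2b + 5)).
At (3, -2): H = diag(432, -18).
The eigenvalues have opposite signs, so H is indefinite: a saddle point.

saddle point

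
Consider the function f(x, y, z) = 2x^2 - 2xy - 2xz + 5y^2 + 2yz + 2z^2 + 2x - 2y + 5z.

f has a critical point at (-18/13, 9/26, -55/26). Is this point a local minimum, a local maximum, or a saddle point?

The Hessian is constant: H = [[4, -2, -2], [-2, 10, 2], [-2, 2, 4]].
Leading principal minors: Δ₁ = 4, Δ₂ = 36, Δ₃ = 104.
All leading minors are positive, so H is positive definite: a local minimum.

local minimum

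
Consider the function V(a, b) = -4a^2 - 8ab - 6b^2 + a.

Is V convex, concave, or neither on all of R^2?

V is quadratic, so its Hessian is the constant matrix H = [[-8, -8], [-8, -12]].
det(H) = 32, tr(H) = -20.
det(H) > 0 and tr(H) < 0, so H is negative definite everywhere: concave.

concave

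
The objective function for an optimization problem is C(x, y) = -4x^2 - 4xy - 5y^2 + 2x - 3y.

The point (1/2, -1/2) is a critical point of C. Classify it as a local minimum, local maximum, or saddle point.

local maximum

The Hessian of C is constant: H = [[-8, -4], [-4, -10]].
det(H) = (-8)·(-10) − (-4)² = 64.
det(H) > 0 and tr(H) = -18 < 0, so H is negative definite and the point is a local maximum.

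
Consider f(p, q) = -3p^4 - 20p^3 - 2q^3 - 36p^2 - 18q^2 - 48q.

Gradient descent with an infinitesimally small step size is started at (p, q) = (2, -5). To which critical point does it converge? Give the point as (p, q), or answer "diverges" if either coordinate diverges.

diverges

f is separable, so gradient descent decouples: p follows -∂f/∂p, q follows -∂f/∂q.
∂f/∂p = -12p(p + 2)(p + 3); at p=2 this is -480, so p increases.
∂f/∂q = -6(q + 2)(q + 4); at q=-5 this is -18, so q increases.
The p-coordinate has no critical point in that direction and runs off to infinity.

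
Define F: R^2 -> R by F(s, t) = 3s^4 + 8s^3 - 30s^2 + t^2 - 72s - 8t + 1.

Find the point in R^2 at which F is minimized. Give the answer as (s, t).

(2, 4)

F(s,t) separates as P(s) + Q(t) + 1, so its minimum is min P + min Q + 1.
P'(s) = 12(s - 2)(s + 1)(s + 3) vanishes at s ∈ {-3, -1, 2}; Q'(t) = 2(t - 4) vanishes at t ∈ {4}.
Local minima of P (where P''>0): P(-3)=-27, P(2)=-152. Local minima of Q: Q(4)=-16.
So the global minimum of F is P(2) + Q(4) + 1 = -152 − 16 + 1 = -167, attained at (2, 4).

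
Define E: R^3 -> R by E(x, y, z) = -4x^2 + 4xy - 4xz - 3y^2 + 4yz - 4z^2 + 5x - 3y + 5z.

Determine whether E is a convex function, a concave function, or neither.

concave

E is quadratic, so its Hessian is the constant matrix H = [[-8, 4, -4], [4, -6, 4], [-4, 4, -8]].
Leading principal minors: -8, 32, -160.
Signs alternate −, +, − ⇒ H ≺ 0 ⇒ concave.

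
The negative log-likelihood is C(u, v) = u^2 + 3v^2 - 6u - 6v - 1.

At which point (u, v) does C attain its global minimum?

(3, 1)

C(u,v) separates as P(u) + Q(v) − 1, so its minimum is min P + min Q − 1.
P'(u) = 2u - 6 vanishes at u ∈ {3}; Q'(v) = 6v - 6 vanishes at v ∈ {1}.
Local minima of P (where P''>0): P(3)=-9. Local minima of Q: Q(1)=-3.
So the global minimum of C is P(3) + Q(1) − 1 = -9 − 3 − 1 = -13, attained at (3, 1).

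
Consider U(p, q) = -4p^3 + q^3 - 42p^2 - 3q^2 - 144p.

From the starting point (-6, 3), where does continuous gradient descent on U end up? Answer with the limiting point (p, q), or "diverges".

U is separable, so gradient descent decouples: p follows -∂U/∂p, q follows -∂U/∂q.
∂U/∂p = -12(p + 3)(p + 4); at p=-6 this is -72, so p increases.
∂U/∂q = 3q(q - 2); at q=3 this is 9, so q decreases.
p converges to its nearest critical value -4 (a local min of the p-part); q converges to 2. The iterate converges to (-4, 2).

(-4, 2)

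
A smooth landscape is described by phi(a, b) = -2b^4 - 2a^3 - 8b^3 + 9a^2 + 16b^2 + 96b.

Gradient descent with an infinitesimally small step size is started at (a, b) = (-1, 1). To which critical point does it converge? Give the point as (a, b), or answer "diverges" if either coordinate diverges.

(0, -2)

phi is separable, so gradient descent decouples: a follows -∂phi/∂a, b follows -∂phi/∂b.
∂phi/∂a = -6a(a - 3); at a=-1 this is -24, so a increases.
∂phi/∂b = -8(b - 2)(b + 2)(b + 3); at b=1 this is 96, so b decreases.
a converges to its nearest critical value 0 (a local min of the a-part); b converges to -2. The iterate converges to (0, -2).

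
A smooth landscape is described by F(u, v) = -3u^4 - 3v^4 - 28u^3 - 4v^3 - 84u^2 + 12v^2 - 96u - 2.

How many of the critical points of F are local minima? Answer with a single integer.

1

F separates as a function of u plus a function of v, so ∇F=0 decouples.
∂F/∂u = -12(u + 1)(u + 2)(u + 4) = 0 at u ∈ {-4, -2, -1}; ∂F/∂v = -12v(v - 1)(v + 2) = 0 at v ∈ {-2, 0, 1}.
The Hessian is diagonal: diag(F_uu, F_vv). Second derivatives: F_uu(-4)=-72, F_uu(-2)=24, F_uu(-1)=-36; F_vv(-2)=-72, F_vv(0)=24, F_vv(1)=-36.
Local minima occur where both diagonal entries positive: (-2, 0). Count: 1.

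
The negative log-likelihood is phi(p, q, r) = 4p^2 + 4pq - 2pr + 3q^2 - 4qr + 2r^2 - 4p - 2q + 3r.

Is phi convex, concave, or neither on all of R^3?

convex

phi is quadratic, so its Hessian is the constant matrix H = [[8, 4, -2], [4, 6, -4], [-2, -4, 4]].
Leading principal minors: 8, 32, 40.
All positive ⇒ H ≻ 0 ⇒ convex.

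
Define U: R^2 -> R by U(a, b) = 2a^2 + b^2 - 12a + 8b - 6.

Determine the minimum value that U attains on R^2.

U(a,b) separates as P(a) + Q(b) − 6, so its minimum is min P + min Q − 6.
P'(a) = 4a - 12 vanishes at a ∈ {3}; Q'(b) = 2b + 8 vanishes at b ∈ {-4}.
Local minima of P (where P''>0): P(3)=-18. Local minima of Q: Q(-4)=-16.
So the global minimum of U is P(3) + Q(-4) − 6 = -18 − 16 − 6 = -40, attained at (3, -4).

-40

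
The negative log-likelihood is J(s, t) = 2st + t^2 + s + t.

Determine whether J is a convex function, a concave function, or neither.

neither

J is quadratic, so its Hessian is the constant matrix H = [[0, 2], [2, 2]].
det(H) = -4, tr(H) = 2.
det(H) < 0, so H is indefinite: neither convex nor concave.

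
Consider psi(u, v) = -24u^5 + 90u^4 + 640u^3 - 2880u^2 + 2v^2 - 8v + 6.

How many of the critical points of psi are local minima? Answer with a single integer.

2

psi separates as a function of u plus a function of v, so ∇psi=0 decouples.
∂psi/∂u = -120u(u - 4)(u - 3)(u + 4) = 0 at u ∈ {-4, 0, 3, 4}; ∂psi/∂v = 4(v - 2) = 0 at v ∈ {2}.
The Hessian is diagonal: diag(psi_uu, psi_vv). Second derivatives: psi_uu(-4)=26880, psi_uu(0)=-5760, psi_uu(3)=2520, psi_uu(4)=-3840; psi_vv(2)=4.
Local minima occur where both diagonal entries positive: (-4, 2), (3, 2). Count: 2.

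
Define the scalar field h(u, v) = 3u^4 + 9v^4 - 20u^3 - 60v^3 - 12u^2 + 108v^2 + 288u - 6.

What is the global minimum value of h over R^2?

-422

h(u,v) separates as P(u) + Q(v) − 6, so its minimum is min P + min Q − 6.
P'(u) = 12(u - 4)(u - 3)(u + 2) vanishes at u ∈ {-2, 3, 4}; Q'(v) = 36v(v - 3)(v - 2) vanishes at v ∈ {0, 2, 3}.
Local minima of P (where P''>0): P(-2)=-416, P(4)=448. Local minima of Q: Q(0)=0, Q(3)=81.
So the global minimum of h is P(-2) + Q(0) − 6 = -416 + 0 − 6 = -422, attained at (-2, 0).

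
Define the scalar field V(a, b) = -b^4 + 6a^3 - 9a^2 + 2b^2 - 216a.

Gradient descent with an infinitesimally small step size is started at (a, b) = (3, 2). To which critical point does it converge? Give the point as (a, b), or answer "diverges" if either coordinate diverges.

V is separable, so gradient descent decouples: a follows -∂V/∂a, b follows -∂V/∂b.
∂V/∂a = 18(a - 4)(a + 3); at a=3 this is -108, so a increases.
∂V/∂b = -4b(b - 1)(b + 1); at b=2 this is -24, so b increases.
The b-coordinate has no critical point in that direction and runs off to infinity.

diverges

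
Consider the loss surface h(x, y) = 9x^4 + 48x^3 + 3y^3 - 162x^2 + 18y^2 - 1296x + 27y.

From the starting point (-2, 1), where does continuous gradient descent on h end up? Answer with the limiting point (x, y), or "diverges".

(3, -1)

h is separable, so gradient descent decouples: x follows -∂h/∂x, y follows -∂h/∂y.
∂h/∂x = 36(x - 3)(x + 3)(x + 4); at x=-2 this is -360, so x increases.
∂h/∂y = 9(y + 1)(y + 3); at y=1 this is 72, so y decreases.
x converges to its nearest critical value 3 (a local min of the x-part); y converges to -1. The iterate converges to (3, -1).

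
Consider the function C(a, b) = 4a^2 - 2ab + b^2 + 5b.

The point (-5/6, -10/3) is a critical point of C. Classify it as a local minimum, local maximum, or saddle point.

local minimum

The Hessian of C is constant: H = [[8, -2], [-2, 2]].
det(H) = 8·2 − (-2)² = 12.
det(H) > 0 and tr(H) = 10 > 0, so H is positive definite and the point is a local minimum.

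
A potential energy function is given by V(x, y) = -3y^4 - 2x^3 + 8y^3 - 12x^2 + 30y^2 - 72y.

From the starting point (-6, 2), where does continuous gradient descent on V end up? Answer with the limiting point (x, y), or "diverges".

(-4, 1)

V is separable, so gradient descent decouples: x follows -∂V/∂x, y follows -∂V/∂y.
∂V/∂x = -6x(x + 4); at x=-6 this is -72, so x increases.
∂V/∂y = -12(y - 3)(y - 1)(y + 2); at y=2 this is 48, so y decreases.
x converges to its nearest critical value -4 (a local min of the x-part); y converges to 1. The iterate converges to (-4, 1).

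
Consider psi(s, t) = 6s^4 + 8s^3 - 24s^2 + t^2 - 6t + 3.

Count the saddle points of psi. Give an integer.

psi separates as a function of s plus a function of t, so ∇psi=0 decouples.
∂psi/∂s = 24s(s - 1)(s + 2) = 0 at s ∈ {-2, 0, 1}; ∂psi/∂t = 2(t - 3) = 0 at t ∈ {3}.
The Hessian is diagonal: diag(psi_ss, psi_tt). Second derivatives: psi_ss(-2)=144, psi_ss(0)=-48, psi_ss(1)=72; psi_tt(3)=2.
Saddle points occur where the two diagonal entries have opposite signs: (0, 3). Count: 1.

1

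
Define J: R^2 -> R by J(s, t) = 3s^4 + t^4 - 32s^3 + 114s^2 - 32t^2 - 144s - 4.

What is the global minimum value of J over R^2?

-319

J(s,t) separates as P(s) + Q(t) − 4, so its minimum is min P + min Q − 4.
P'(s) = 12(s - 4)(s - 3)(s - 1) vanishes at s ∈ {1, 3, 4}; Q'(t) = 4t(t - 4)(t + 4) vanishes at t ∈ {-4, 0, 4}.
Local minima of P (where P''>0): P(1)=-59, P(4)=-32. Local minima of Q: Q(-4)=-256, Q(4)=-256.
So the global minimum of J is P(1) + Q(-4) − 4 = -59 − 256 − 4 = -319, attained at (1, -4).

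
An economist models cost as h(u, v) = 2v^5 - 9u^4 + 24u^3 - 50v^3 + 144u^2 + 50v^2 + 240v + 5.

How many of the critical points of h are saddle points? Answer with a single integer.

6

h separates as a function of u plus a function of v, so ∇h=0 decouples.
∂h/∂u = -36u(u - 4)(u + 2) = 0 at u ∈ {-2, 0, 4}; ∂h/∂v = 10(v - 3)(v - 2)(v + 1)(v + 4) = 0 at v ∈ {-4, -1, 2, 3}.
The Hessian is diagonal: diag(h_uu, h_vv). Second derivatives: h_uu(-2)=-432, h_uu(0)=288, h_uu(4)=-864; h_vv(-4)=-1260, h_vv(-1)=360, h_vv(2)=-180, h_vv(3)=280.
Saddle points occur where the two diagonal entries have opposite signs: (-2, -1), (-2, 3), (0, -4), (0, 2), (4, -1), (4, 3). Count: 6.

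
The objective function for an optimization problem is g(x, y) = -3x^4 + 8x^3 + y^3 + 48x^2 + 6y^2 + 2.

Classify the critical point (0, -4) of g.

saddle point

The mixed partial ∂²g/∂x∂y is 0, so the Hessian at any point is diag(g_xx, g_yy) = diag(12(-3x^2 + 4x + 8), 6(y + 2)).
At (0, -4): H = diag(96, -12).
The eigenvalues have opposite signs, so H is indefinite: a saddle point.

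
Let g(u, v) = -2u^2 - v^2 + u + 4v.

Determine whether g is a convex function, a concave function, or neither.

concave

g is quadratic, so its Hessian is the constant matrix H = [[-4, 0], [0, -2]].
det(H) = 8, tr(H) = -6.
det(H) > 0 and tr(H) < 0, so H is negative definite everywhere: concave.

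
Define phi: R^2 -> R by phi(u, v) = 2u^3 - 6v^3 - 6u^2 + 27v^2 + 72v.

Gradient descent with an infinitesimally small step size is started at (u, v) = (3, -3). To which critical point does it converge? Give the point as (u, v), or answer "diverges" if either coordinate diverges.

phi is separable, so gradient descent decouples: u follows -∂phi/∂u, v follows -∂phi/∂v.
∂phi/∂u = 6u(u - 2); at u=3 this is 18, so u decreases.
∂phi/∂v = -18(v - 4)(v + 1); at v=-3 this is -252, so v increases.
u converges to its nearest critical value 2 (a local min of the u-part); v converges to -1. The iterate converges to (2, -1).

(2, -1)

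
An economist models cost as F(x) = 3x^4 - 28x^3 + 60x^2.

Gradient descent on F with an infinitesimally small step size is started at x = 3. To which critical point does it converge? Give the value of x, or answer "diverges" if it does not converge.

F'(x) = 12x(x - 5)(x - 2), so F'(3) = -72.
Gradient descent moves in the -F' direction, i.e. x is increasing.
The nearest critical point in that direction is x = 5, where F'' = 180 > 0 (a local minimum). The iterate converges there.

5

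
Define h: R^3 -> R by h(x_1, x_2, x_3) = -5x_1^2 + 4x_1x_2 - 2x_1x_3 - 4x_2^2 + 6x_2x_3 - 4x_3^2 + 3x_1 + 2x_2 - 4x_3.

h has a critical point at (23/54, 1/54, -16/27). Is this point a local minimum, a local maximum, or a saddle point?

local maximum

The Hessian is constant: H = [[-10, 4, -2], [4, -8, 6], [-2, 6, -8]].
Leading principal minors: Δ₁ = -10, Δ₂ = 64, Δ₃ = -216.
The minors alternate sign starting negative (−, +, −), so H is negative definite: a local maximum.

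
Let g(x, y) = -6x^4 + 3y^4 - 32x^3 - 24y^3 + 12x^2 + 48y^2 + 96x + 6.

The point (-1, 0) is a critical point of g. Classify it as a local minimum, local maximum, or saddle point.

local minimum

The mixed partial ∂²g/∂x∂y is 0, so the Hessian at any point is diag(g_xx, g_yy) = diag(24(-3x^2 - 8x + 1), 12(3y^2 - 12y + 8)).
At (-1, 0): H = diag(144, 96).
Both eigenvalues are positive, so H is positive definite: a local minimum.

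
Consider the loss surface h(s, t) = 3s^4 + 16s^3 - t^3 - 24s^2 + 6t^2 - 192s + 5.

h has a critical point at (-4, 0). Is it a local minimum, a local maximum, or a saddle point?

local minimum

The mixed partial ∂²h/∂s∂t is 0, so the Hessian at any point is diag(h_ss, h_tt) = diag(12(3s^2 + 8s - 4), 6(-t + 2)).
At (-4, 0): H = diag(144, 12).
Both eigenvalues are positive, so H is positive definite: a local minimum.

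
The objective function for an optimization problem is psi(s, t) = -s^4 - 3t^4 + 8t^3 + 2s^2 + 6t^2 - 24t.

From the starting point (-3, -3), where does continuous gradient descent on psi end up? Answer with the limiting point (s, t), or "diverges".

psi is separable, so gradient descent decouples: s follows -∂psi/∂s, t follows -∂psi/∂t.
∂psi/∂s = -4s(s - 1)(s + 1); at s=-3 this is 96, so s decreases.
∂psi/∂t = -12(t - 2)(t - 1)(t + 1); at t=-3 this is 480, so t decreases.
The s-coordinate has no critical point in that direction and runs off to infinity.

diverges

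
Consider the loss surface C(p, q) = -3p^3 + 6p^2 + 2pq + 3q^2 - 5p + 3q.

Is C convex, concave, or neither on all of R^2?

The term -3p^3 is cubic, so the Hessian is not constant.
∂²C/∂p² = -18p + 12, which takes both signs as p varies (negative for sufficiently large p). A diagonal entry of the Hessian changing sign means the Hessian is neither positive- nor negative-semidefinite on all of R^2.

neither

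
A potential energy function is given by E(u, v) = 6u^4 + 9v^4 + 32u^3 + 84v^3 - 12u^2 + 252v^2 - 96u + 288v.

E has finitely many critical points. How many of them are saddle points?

E separates as a function of u plus a function of v, so ∇E=0 decouples.
∂E/∂u = 24(u - 1)(u + 1)(u + 4) = 0 at u ∈ {-4, -1, 1}; ∂E/∂v = 36(v + 1)(v + 2)(v + 4) = 0 at v ∈ {-4, -2, -1}.
The Hessian is diagonal: diag(E_uu, E_vv). Second derivatives: E_uu(-4)=360, E_uu(-1)=-144, E_uu(1)=240; E_vv(-4)=216, E_vv(-2)=-72, E_vv(-1)=108.
Saddle points occur where the two diagonal entries have opposite signs: (-4, -2), (-1, -4), (-1, -1), (1, -2). Count: 4.

4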